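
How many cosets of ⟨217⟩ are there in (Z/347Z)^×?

1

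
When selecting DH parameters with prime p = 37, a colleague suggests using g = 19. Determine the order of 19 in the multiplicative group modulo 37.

36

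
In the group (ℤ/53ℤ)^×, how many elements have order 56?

0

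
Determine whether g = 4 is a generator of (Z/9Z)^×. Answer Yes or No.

No

φ(9) = φ(3^2) = 3·(3−1) = 6 = 2 · 3.
4 is a primitive root mod 9 iff 4^(φ(9)/q) ≢ 1 for every prime q | φ(9), i.e. q ∈ {2, 3}.
4^3 ≡ 1 (mod 9)  [q = 2: ≡ 1 ✗]
4^2 ≡ 7 (mod 9)  [q = 3: ≢ 1 ✓]
The check at q = 2 fails, so 4 generates a proper subgroup.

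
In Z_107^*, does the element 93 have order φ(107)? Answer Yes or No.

Yes

φ(107) = 107 − 1 = 106 = 2 · 53.
Test 93^(106/q) mod 107 for each prime factor q of 106:
93^53 ≡ 106 (mod 107)  [q = 2: ≢ 1 ✓]
93^2 ≡ 89 (mod 107)  [q = 53: ≢ 1 ✓]
All checks pass, so 93 has order 106 and is a primitive root modulo 107.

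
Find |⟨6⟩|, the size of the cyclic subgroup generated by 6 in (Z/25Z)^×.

5

The order of 6 must divide φ(25) = φ(5^2) = 5·(5−1) = 20 = 2^2 · 5.
Divisors of 20: 1, 2, 4, 5, 10, 20.
Check 6^d mod 25 for each divisor in increasing order:
6^1 ≡ 6
6^2 ≡ 11
6^4 ≡ 21
6^5 ≡ 1
The smallest such exponent is 5, so the order of 6 is 5.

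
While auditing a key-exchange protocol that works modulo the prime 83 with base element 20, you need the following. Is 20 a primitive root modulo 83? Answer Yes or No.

φ(83) = 83 − 1 = 82 = 2 · 41.
An element g generates (Z/83Z)^× iff g^(82/q) ≢ 1 (mod 83) for each prime q ∈ {2, 41}.
20^41 ≡ 82 (mod 83)  [q = 2: ≢ 1 ✓]
20^2 ≡ 68 (mod 83)  [q = 41: ≢ 1 ✓]
None equal 1, so ord_83(20) = 82: 20 is a primitive root.

Yes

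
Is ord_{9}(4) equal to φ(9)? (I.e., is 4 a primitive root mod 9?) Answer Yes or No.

φ(9) = φ(3^2) = 3·(3−1) = 6 = 2 · 3.
It suffices to check that the order of 4 is not a proper divisor of 6: compute 4^(6/q) for q ∈ {2, 3}.
4^3 ≡ 1 (mod 9)  [q = 2: ≡ 1 ✗]
4^2 ≡ 7 (mod 9)  [q = 3: ≢ 1 ✓]
Since 4^3 ≡ 1, the order of 4 divides 3 < 6, so 4 is not a primitive root.

No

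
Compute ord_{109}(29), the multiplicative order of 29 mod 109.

54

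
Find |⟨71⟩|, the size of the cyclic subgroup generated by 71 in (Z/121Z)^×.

55

Since 71 ∈ (Z/121Z)^×, its order divides φ(121) = φ(11^2) = 11·(11−1) = 110 = 2 · 5 · 11.
Divisors of 110: 1, 2, 5, 10, 11, 22, 55, 110.
Compute 71^d (mod 121) for the divisors d until we hit 1:
71^1 ≡ 71 (mod 121)
71^2 ≡ 80 (mod 121)
71^5 ≡ 45 (mod 121)
71^10 ≡ 89 (mod 121)
71^11 ≡ 27 (mod 121)
71^22 ≡ 3 (mod 121)
71^55 ≡ 1 (mod 121) ✓
So ord_121(71) = 55.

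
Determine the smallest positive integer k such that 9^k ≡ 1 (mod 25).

10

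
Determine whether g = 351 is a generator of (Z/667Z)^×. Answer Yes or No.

No

667 = 23 · 29 is a product of two distinct odd primes, so (Z/667Z)^× ≅ (Z/23Z)^× × (Z/29Z)^× is not cyclic.
No primitive root modulo 667 exists; in particular 351 is not one.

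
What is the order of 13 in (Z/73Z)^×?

72

By Lagrange's theorem, ord_73(13) divides φ(73) = 73 − 1 = 72 = 2^3 · 3^2.
Divisors of 72: 1, 2, 3, 4, 6, 8, 9, 12, 18, 24, 36, 72.
Check 13^d mod 73 for each divisor in increasing order:
13^1 ≡ 13
13^2 ≡ 23
13^3 ≡ 7
13^4 ≡ 18
13^6 ≡ 49
13^8 ≡ 32
13^9 ≡ 51
13^12 ≡ 65
13^18 ≡ 46
13^24 ≡ 64
13^36 ≡ 72
13^72 ≡ 1
Therefore the multiplicative order of 13 modulo 73 is 72.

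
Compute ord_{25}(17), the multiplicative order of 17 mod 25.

20

By Lagrange's theorem, ord_25(17) divides φ(25) = φ(5^2) = 5·(5−1) = 20 = 2^2 · 5.
Divisors of 20: 1, 2, 4, 5, 10, 20.
Compute 17^d (mod 25) for the divisors d until we hit 1:
17^1 ≡ 17
17^2 ≡ 14
17^4 ≡ 21
17^5 ≡ 7
17^10 ≡ 24
17^20 ≡ 1
Therefore the multiplicative order of 17 modulo 25 is 20.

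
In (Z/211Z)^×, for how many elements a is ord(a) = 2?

1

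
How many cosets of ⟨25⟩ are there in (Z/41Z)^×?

4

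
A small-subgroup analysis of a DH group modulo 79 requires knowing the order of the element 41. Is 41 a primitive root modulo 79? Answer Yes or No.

φ(79) = 79 − 1 = 78 = 2 · 3 · 13.
41 is a primitive root mod 79 iff 41^(φ(79)/q) ≢ 1 for every prime q | φ(79), i.e. q ∈ {2, 3, 13}.
41^39 ≡ 78 (mod 79)  [q = 2: ≢ 1 ✓]
41^26 ≡ 1 (mod 79)  [q = 3: ≡ 1 ✗]
41^6 ≡ 62 (mod 79)  [q = 13: ≢ 1 ✓]
41^26 ≡ 1 shows ord(41) | 26, strictly less than φ(79); not a primitive root.

No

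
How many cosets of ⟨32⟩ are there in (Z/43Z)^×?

3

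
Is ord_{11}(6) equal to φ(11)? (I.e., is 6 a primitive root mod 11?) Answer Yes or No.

Yes

φ(11) = 11 − 1 = 10 = 2 · 5.
Test 6^(10/q) mod 11 for each prime factor q of 10:
6^5 ≡ 10 (mod 11)  [q = 2: ≢ 1 ✓]
6^2 ≡ 3 (mod 11)  [q = 5: ≢ 1 ✓]
Every test exponent gives a nontrivial residue, hence 6 generates the full group.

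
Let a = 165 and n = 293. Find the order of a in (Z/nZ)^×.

292

Since 165 ∈ (Z/293Z)^×, its order divides φ(293) = 293 − 1 = 292 = 2^2 · 73.
Divisors of 292: 1, 2, 4, 73, 146, 292.
Evaluate successive powers at the divisors of 292:
165^1 ≡ 165 (mod 293)
165^2 ≡ 269 (mod 293)
165^4 ≡ 283 (mod 293)
165^73 ≡ 138 (mod 293)
165^146 ≡ 292 (mod 293)
165^292 ≡ 1 (mod 293) ✓
Hence ord(165) = 292.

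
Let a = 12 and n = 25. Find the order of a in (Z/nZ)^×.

20

ord(12) | φ(25) = φ(5^2) = 5·(5−1) = 20 = 2^2 · 5.
Divisors of 20: 1, 2, 4, 5, 10, 20.
Compute 12^d (mod 25) for the divisors d until we hit 1:
12^1 ≡ 12 (mod 25)
12^2 ≡ 19 (mod 25)
12^4 ≡ 11 (mod 25)
12^5 ≡ 7 (mod 25)
12^10 ≡ 24 (mod 25)
12^20 ≡ 1 (mod 25) ✓
Therefore the multiplicative order of 12 modulo 25 is 20.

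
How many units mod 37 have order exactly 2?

φ(37) = 37 − 1 = 36 = 2^2 · 3^2.
(Z/37Z)^× is cyclic (|G| = 36); a cyclic group of order m has exactly φ(d) elements of each order d | m, and none otherwise.
2 | 36, and φ(2) = 2 − 1 = 1.

1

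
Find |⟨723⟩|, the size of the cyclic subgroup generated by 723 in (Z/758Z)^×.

Since 723 ∈ (Z/758Z)^×, its order divides φ(758) = φ(2)·φ(379) = 1·378 = 378 = 2 · 3^3 · 7.
Divisors of 378: 1, 2, 3, 6, 7, 9, 14, 18, 21, 27, 42, 54, 63, 126, 189, 378.
Test each divisor d:
723^1 ≡ 723
723^2 ≡ 467
723^3 ≡ 331
723^6 ≡ 409
723^7 ≡ 87
723^9 ≡ 455
723^14 ≡ 747
723^18 ≡ 91
723^21 ≡ 559
723^27 ≡ 473
723^42 ≡ 185
723^54 ≡ 119
723^63 ≡ 327
723^126 ≡ 51
723^189 ≡ 1
Hence ord(723) = 189.

189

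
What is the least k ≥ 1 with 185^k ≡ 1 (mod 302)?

Since 185 ∈ (Z/302Z)^×, its order divides φ(302) = φ(2)·φ(151) = 1·150 = 150 = 2 · 3 · 5^2.
Divisors of 150: 1, 2, 3, 5, 6, 10, 15, 25, 30, 50, 75, 150.
Check 185^d mod 302 for each divisor in increasing order:
185^1 ≡ 185 (mod 302)
185^2 ≡ 99 (mod 302)
185^3 ≡ 195 (mod 302)
185^5 ≡ 279 (mod 302)
185^6 ≡ 275 (mod 302)
185^10 ≡ 227 (mod 302)
185^15 ≡ 215 (mod 302)
185^25 ≡ 183 (mod 302)
185^30 ≡ 19 (mod 302)
185^50 ≡ 269 (mod 302)
185^75 ≡ 1 (mod 302) ✓
Hence ord(185) = 75.

75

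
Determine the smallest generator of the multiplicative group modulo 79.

φ(79) = 79 − 1 = 78 = 2 · 3 · 13.
g is a primitive root iff g^(78/q) ≢ 1 (mod 79) for each prime q ∈ {2, 3, 13}.
g = 2: 2^39 ≡ 1 — hits 1, so not a primitive root.
g = 3: 3^39 ≡ 78; 3^26 ≡ 23; 3^6 ≡ 18 — none is 1, so 3 is a primitive root.
So 3 is the smallest generator of (Z/79Z)^×.

3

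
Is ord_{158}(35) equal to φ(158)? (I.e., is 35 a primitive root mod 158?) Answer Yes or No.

φ(158) = φ(2)·φ(79) = 1·78 = 78 = 2 · 3 · 13.
Test 35^(78/q) mod 158 for each prime factor q of 78:
35^39 ≡ 157 (mod 158)  [q = 2: ≢ 1 ✓]
35^26 ≡ 23 (mod 158)  [q = 3: ≢ 1 ✓]
35^6 ≡ 89 (mod 158)  [q = 13: ≢ 1 ✓]
None equal 1, so ord_158(35) = 78: 35 is a primitive root.

Yes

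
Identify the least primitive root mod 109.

φ(109) = 109 − 1 = 108 = 2^2 · 3^3.
Test candidates g = 2, 3, … against the prime factors q ∈ {2, 3} of φ(109): g is a generator iff g^(108/q) ≢ 1 for every such q.
g = 2: 2^54 ≡ 108; 2^36 ≡ 1 — hits 1, so not a primitive root.
g = 3: 3^54 ≡ 1 — hits 1, so not a primitive root.
g = 4: 4^54 ≡ 1 — hits 1, so not a primitive root.
g = 5: 5^54 ≡ 1 — hits 1, so not a primitive root.
g = 6: 6^54 ≡ 108; 6^36 ≡ 63 — none is 1, so 6 is a primitive root.
Hence the least primitive root of 109 is 6.

6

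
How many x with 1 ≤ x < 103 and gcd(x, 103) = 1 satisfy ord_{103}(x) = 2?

φ(103) = 103 − 1 = 102 = 2 · 3 · 17.
In a cyclic group of order 102, there are φ(d) elements of order d for each divisor d of 102, and zero for non-divisors.
2 | 102, and φ(2) = 2 − 1 = 1.

1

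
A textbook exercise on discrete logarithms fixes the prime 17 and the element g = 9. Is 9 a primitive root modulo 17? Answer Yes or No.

φ(17) = 17 − 1 = 16 = 2^4.
9 is a primitive root mod 17 iff 9^(φ(17)/q) ≢ 1 for every prime q | φ(17), i.e. q ∈ {2}.
9^8 ≡ 1 (mod 17)  [q = 2: ≡ 1 ✗]
The check at q = 2 fails, so 9 generates a proper subgroup.

No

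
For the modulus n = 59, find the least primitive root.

2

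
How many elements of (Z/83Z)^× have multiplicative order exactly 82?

φ(83) = 83 − 1 = 82 = 2 · 41.
In a cyclic group of order 82, there are φ(d) elements of order d for each divisor d of 82, and zero for non-divisors.
82 = 2 · 41 divides 82, and φ(82) = 40.

40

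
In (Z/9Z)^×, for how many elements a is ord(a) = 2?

1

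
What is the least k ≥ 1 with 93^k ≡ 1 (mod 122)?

Since 93 ∈ (Z/122Z)^×, its order divides φ(122) = φ(2)·φ(61) = 1·60 = 60 = 2^2 · 3 · 5.
Divisors of 60: 1, 2, 3, 4, 5, 6, 10, 12, 15, 20, 30, 60.
Compute 93^d (mod 122) for the divisors d until we hit 1:
93^1 ≡ 93 (mod 122)
93^2 ≡ 109 (mod 122)
93^3 ≡ 11 (mod 122)
93^4 ≡ 47 (mod 122)
93^5 ≡ 101 (mod 122)
93^6 ≡ 121 (mod 122)
93^10 ≡ 75 (mod 122)
93^12 ≡ 1 (mod 122) ✓
The smallest such exponent is 12, so the order of 93 is 12.

12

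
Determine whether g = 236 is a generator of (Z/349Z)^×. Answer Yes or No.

φ(349) = 349 − 1 = 348 = 2^2 · 3 · 29.
An element g generates (Z/349Z)^× iff g^(348/q) ≢ 1 (mod 349) for each prime q ∈ {2, 3, 29}.
236^174 ≡ 348 (mod 349)  [q = 2: ≢ 1 ✓]
236^116 ≡ 226 (mod 349)  [q = 3: ≢ 1 ✓]
236^12 ≡ 110 (mod 349)  [q = 29: ≢ 1 ✓]
All checks pass, so 236 has order 348 and is a primitive root modulo 349.

Yes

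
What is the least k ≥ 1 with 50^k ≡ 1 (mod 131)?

130

The order of 50 must divide φ(131) = 131 − 1 = 130 = 2 · 5 · 13.
Divisors of 130: 1, 2, 5, 10, 13, 26, 65, 130.
Test each divisor d:
50^1 ≡ 50 (mod 131)
50^2 ≡ 11 (mod 131)
50^5 ≡ 24 (mod 131)
50^10 ≡ 52 (mod 131)
50^13 ≡ 42 (mod 131)
50^26 ≡ 61 (mod 131)
50^65 ≡ 130 (mod 131)
50^130 ≡ 1 (mod 131) ✓
So ord_131(50) = 130.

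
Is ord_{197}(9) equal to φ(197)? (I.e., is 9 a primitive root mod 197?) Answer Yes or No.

No

φ(197) = 197 − 1 = 196 = 2^2 · 7^2.
9 is a primitive root mod 197 iff 9^(φ(197)/q) ≢ 1 for every prime q | φ(197), i.e. q ∈ {2, 7}.
9^98 ≡ 1 (mod 197)  [q = 2: ≡ 1 ✗]
9^28 ≡ 114 (mod 197)  [q = 7: ≢ 1 ✓]
The check at q = 2 fails, so 9 generates a proper subgroup.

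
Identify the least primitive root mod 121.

2

φ(121) = φ(11^2) = 11·(11−1) = 110 = 2 · 5 · 11.
g is a primitive root iff g^(110/q) ≢ 1 (mod 121) for each prime q ∈ {2, 5, 11}.
g = 2: 2^55 ≡ 120; 2^22 ≡ 81; 2^10 ≡ 56 — none is 1, so 2 is a primitive root.
So 2 is the smallest generator of (Z/121Z)^×.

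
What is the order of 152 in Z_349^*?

The order of 152 must divide φ(349) = 349 − 1 = 348 = 2^2 · 3 · 29.
Divisors of 348: 1, 2, 3, 4, 6, 12, 29, 58, 87, 116, 174, 348.
Compute 152^d (mod 349) for the divisors d until we hit 1:
152^1 ≡ 152 (mod 349)
152^2 ≡ 70 (mod 349)
152^3 ≡ 170 (mod 349)
152^4 ≡ 14 (mod 349)
152^6 ≡ 282 (mod 349)
152^12 ≡ 301 (mod 349)
152^29 ≡ 160 (mod 349)
152^58 ≡ 123 (mod 349)
152^87 ≡ 136 (mod 349)
152^116 ≡ 122 (mod 349)
152^174 ≡ 348 (mod 349)
152^348 ≡ 1 (mod 349) ✓
Therefore the multiplicative order of 152 modulo 349 is 348.

348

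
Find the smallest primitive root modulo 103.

5

φ(103) = 103 − 1 = 102 = 2 · 3 · 17.
Test candidates g = 2, 3, … against the prime factors q ∈ {2, 3, 17} of φ(103): g is a generator iff g^(102/q) ≢ 1 for every such q.
g = 2: 2^51 ≡ 1 — hits 1, so not a primitive root.
g = 3: 3^51 ≡ 102; 3^34 ≡ 1 — hits 1, so not a primitive root.
g = 4: 4^51 ≡ 1 — hits 1, so not a primitive root.
g = 5: 5^51 ≡ 102; 5^34 ≡ 56; 5^6 ≡ 72 — none is 1, so 5 is a primitive root.
The smallest primitive root modulo 103 is 5.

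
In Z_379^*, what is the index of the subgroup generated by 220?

3

ord(220) | φ(379) = 379 − 1 = 378 = 2 · 3^3 · 7.
Divisors of 378: 1, 2, 3, 6, 7, 9, 14, 18, 21, 27, 42, 54, 63, 126, 189, 378.
Compute 220^d (mod 379) for the divisors d until we hit 1:
220^1 ≡ 220 (mod 379)
220^2 ≡ 267 (mod 379)
220^3 ≡ 374 (mod 379)
220^6 ≡ 25 (mod 379)
220^7 ≡ 194 (mod 379)
220^9 ≡ 254 (mod 379)
220^14 ≡ 115 (mod 379)
220^18 ≡ 86 (mod 379)
220^21 ≡ 328 (mod 379)
220^27 ≡ 241 (mod 379)
220^42 ≡ 327 (mod 379)
220^54 ≡ 94 (mod 379)
220^63 ≡ 378 (mod 379)
220^126 ≡ 1 (mod 379) ✓
So ord_379(220) = 126, hence |⟨220⟩| = 126.
[(Z/379Z)^× : ⟨220⟩] = 378/126 = 3.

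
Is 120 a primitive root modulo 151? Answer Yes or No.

φ(151) = 151 − 1 = 150 = 2 · 3 · 5^2.
Test 120^(150/q) mod 151 for each prime factor q of 150:
120^75 ≡ 150 (mod 151)  [q = 2: ≢ 1 ✓]
120^50 ≡ 32 (mod 151)  [q = 3: ≢ 1 ✓]
120^30 ≡ 19 (mod 151)  [q = 5: ≢ 1 ✓]
Every test exponent gives a nontrivial residue, hence 120 generates the full group.

Yes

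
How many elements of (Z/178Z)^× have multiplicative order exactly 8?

4

φ(178) = φ(2)·φ(89) = 1·88 = 88 = 2^3 · 11.
Since (Z/178Z)^× is cyclic of order 88, the number of elements of order d is φ(d) when d | 88 and 0 otherwise.
8 = 2^3 divides 88, and φ(8) = 4.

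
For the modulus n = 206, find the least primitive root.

φ(206) = φ(2)·φ(103) = 1·102 = 102 = 2 · 3 · 17.
g is a primitive root iff g^(102/q) ≢ 1 (mod 206) for each prime q ∈ {2, 3, 17}.
g = 2: gcd(2, 206) = 2 > 1, not a unit — skip.
g = 3: 3^51 ≡ 205; 3^34 ≡ 1 — hits 1, so not a primitive root.
g = 4: gcd(4, 206) = 2 > 1, not a unit — skip.
g = 5: 5^51 ≡ 205; 5^34 ≡ 159; 5^6 ≡ 175 — none is 1, so 5 is a primitive root.
Hence the least primitive root of 206 is 5.

5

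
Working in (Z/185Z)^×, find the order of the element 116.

36

ord(116) | φ(185) = φ(5·37) = (5−1)·(37−1) = 4·36 = 144 = 2^4 · 3^2.
Divisors of 144: 1, 2, 3, 4, 6, 8, 9, 12, 16, 18, 24, 36, 48, 72, 144.
Check 116^d mod 185 for each divisor in increasing order:
116^1 ≡ 116
116^2 ≡ 136
116^3 ≡ 51
116^4 ≡ 181
116^6 ≡ 11
116^8 ≡ 16
116^9 ≡ 6
116^12 ≡ 121
116^16 ≡ 71
116^18 ≡ 36
116^24 ≡ 26
116^36 ≡ 1
Therefore the multiplicative order of 116 modulo 185 is 36.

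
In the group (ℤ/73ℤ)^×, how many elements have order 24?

8

φ(73) = 73 − 1 = 72 = 2^3 · 3^2.
In a cyclic group of order 72, there are φ(d) elements of order d for each divisor d of 72, and zero for non-divisors.
24 = 2^3 · 3 divides 72, and φ(24) = 8.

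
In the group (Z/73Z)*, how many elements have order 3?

φ(73) = 73 − 1 = 72 = 2^3 · 3^2.
In a cyclic group of order 72, there are φ(d) elements of order d for each divisor d of 72, and zero for non-divisors.
3 | 72, and φ(3) = 3 − 1 = 2.

2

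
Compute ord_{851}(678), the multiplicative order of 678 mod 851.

Since 678 ∈ (Z/851Z)^×, its order divides φ(851) = φ(23·37) = (23−1)·(37−1) = 22·36 = 792 = 2^3 · 3^2 · 11.
Divisors of 792: 1, 2, 3, 4, 6, 8, 9, 11, 12, 18, 22, 24, 33, 36, 44, 66, 72, 88, 99, 132, 198, 264, 396, 792.
Compute 678^d (mod 851) for the divisors d until we hit 1:
678^1 ≡ 678
678^2 ≡ 144
678^3 ≡ 618
678^4 ≡ 312
678^6 ≡ 676
678^8 ≡ 330
678^9 ≡ 778
678^11 ≡ 551
678^12 ≡ 840
678^18 ≡ 223
678^22 ≡ 645
678^24 ≡ 121
678^33 ≡ 528
678^36 ≡ 371
678^44 ≡ 737
678^66 ≡ 507
678^72 ≡ 630
678^88 ≡ 231
678^99 ≡ 482
678^132 ≡ 47
678^198 ≡ 1
The smallest such exponent is 198, so the order of 678 is 198.

198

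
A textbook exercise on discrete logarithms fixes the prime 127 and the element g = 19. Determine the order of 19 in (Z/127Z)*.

Since 19 ∈ (Z/127Z)^×, its order divides φ(127) = 127 − 1 = 126 = 2 · 3^2 · 7.
Divisors of 126: 1, 2, 3, 6, 7, 9, 14, 18, 21, 42, 63, 126.
Check 19^d mod 127 for each divisor in increasing order:
19^1 ≡ 19 (mod 127)
19^2 ≡ 107 (mod 127)
19^3 ≡ 1 (mod 127) ✓
So ord_127(19) = 3.

3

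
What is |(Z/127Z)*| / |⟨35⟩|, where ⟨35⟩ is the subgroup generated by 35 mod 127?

Since 35 ∈ (Z/127Z)^×, its order divides φ(127) = 127 − 1 = 126 = 2 · 3^2 · 7.
Divisors of 126: 1, 2, 3, 6, 7, 9, 14, 18, 21, 42, 63, 126.
Check 35^d mod 127 for each divisor in increasing order:
35^1 ≡ 35 (mod 127)
35^2 ≡ 82 (mod 127)
35^3 ≡ 76 (mod 127)
35^6 ≡ 61 (mod 127)
35^7 ≡ 103 (mod 127)
35^9 ≡ 64 (mod 127)
35^14 ≡ 68 (mod 127)
35^18 ≡ 32 (mod 127)
35^21 ≡ 19 (mod 127)
35^42 ≡ 107 (mod 127)
35^63 ≡ 1 (mod 127) ✓
The order of 35 is 63, so the subgroup it generates has 63 elements.
Index = |(Z/127Z)^×| / |⟨35⟩| = 126 / 63 = 2.

2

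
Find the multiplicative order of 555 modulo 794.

ord(555) | φ(794) = φ(2)·φ(397) = 1·396 = 396 = 2^2 · 3^2 · 11.
Divisors of 396: 1, 2, 3, 4, 6, 9, 11, 12, 18, 22, 33, 36, 44, 66, 99, 132, 198, 396.
Test each divisor d:
555^1 ≡ 555 (mod 794)
555^2 ≡ 747 (mod 794)
555^3 ≡ 117 (mod 794)
555^4 ≡ 621 (mod 794)
555^6 ≡ 191 (mod 794)
555^9 ≡ 115 (mod 794)
555^11 ≡ 153 (mod 794)
555^12 ≡ 751 (mod 794)
555^18 ≡ 521 (mod 794)
555^22 ≡ 383 (mod 794)
555^33 ≡ 637 (mod 794)
555^36 ≡ 687 (mod 794)
555^44 ≡ 593 (mod 794)
555^66 ≡ 35 (mod 794)
555^99 ≡ 63 (mod 794)
555^132 ≡ 431 (mod 794)
555^198 ≡ 793 (mod 794)
555^396 ≡ 1 (mod 794) ✓
Hence ord(555) = 396.

396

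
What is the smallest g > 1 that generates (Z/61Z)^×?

2

φ(61) = 61 − 1 = 60 = 2^2 · 3 · 5.
g is a primitive root iff g^(60/q) ≢ 1 (mod 61) for each prime q ∈ {2, 3, 5}.
g = 2: 2^30 ≡ 60; 2^20 ≡ 47; 2^12 ≡ 9 — none is 1, so 2 is a primitive root.
The smallest primitive root modulo 61 is 2.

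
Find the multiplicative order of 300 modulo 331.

By Lagrange's theorem, ord_331(300) divides φ(331) = 331 − 1 = 330 = 2 · 3 · 5 · 11.
Divisors of 330: 1, 2, 3, 5, 6, 10, 11, 15, 22, 30, 33, 55, 66, 110, 165, 330.
Evaluate successive powers at the divisors of 330:
300^1 ≡ 300 (mod 331)
300^2 ≡ 299 (mod 331)
300^3 ≡ 330 (mod 331)
300^5 ≡ 32 (mod 331)
300^6 ≡ 1 (mod 331) ✓
Hence ord(300) = 6.

6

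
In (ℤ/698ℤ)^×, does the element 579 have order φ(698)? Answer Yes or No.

φ(698) = φ(2)·φ(349) = 1·348 = 348 = 2^2 · 3 · 29.
579 is a primitive root mod 698 iff 579^(φ(698)/q) ≢ 1 for every prime q | φ(698), i.e. q ∈ {2, 3, 29}.
579^174 ≡ 697 (mod 698)  [q = 2: ≢ 1 ✓]
579^116 ≡ 575 (mod 698)  [q = 3: ≢ 1 ✓]
579^12 ≡ 573 (mod 698)  [q = 29: ≢ 1 ✓]
Every test exponent gives a nontrivial residue, hence 579 generates the full group.

Yes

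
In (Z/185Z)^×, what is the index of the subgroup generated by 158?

12

By Lagrange's theorem, ord_185(158) divides φ(185) = φ(5·37) = (5−1)·(37−1) = 4·36 = 144 = 2^4 · 3^2.
Divisors of 144: 1, 2, 3, 4, 6, 8, 9, 12, 16, 18, 24, 36, 48, 72, 144.
Check 158^d mod 185 for each divisor in increasing order:
158^1 ≡ 158 (mod 185)
158^2 ≡ 174 (mod 185)
158^3 ≡ 112 (mod 185)
158^4 ≡ 121 (mod 185)
158^6 ≡ 149 (mod 185)
158^8 ≡ 26 (mod 185)
158^9 ≡ 38 (mod 185)
158^12 ≡ 1 (mod 185) ✓
Thus |⟨158⟩| = ord(158) = 12.
The index is φ(185) / ord(158) = 144 / 12 = 12.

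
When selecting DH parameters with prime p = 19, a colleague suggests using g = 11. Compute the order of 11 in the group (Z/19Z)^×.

3

Since 11 ∈ (Z/19Z)^×, its order divides φ(19) = 19 − 1 = 18 = 2 · 3^2.
Divisors of 18: 1, 2, 3, 6, 9, 18.
Evaluate successive powers at the divisors of 18:
11^1 ≡ 11 (mod 19)
11^2 ≡ 7 (mod 19)
11^3 ≡ 1 (mod 19) ✓
Hence ord(11) = 3.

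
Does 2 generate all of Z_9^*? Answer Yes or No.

Yes

φ(9) = φ(3^2) = 3·(3−1) = 6 = 2 · 3.
Test 2^(6/q) mod 9 for each prime factor q of 6:
2^3 ≡ 8 (mod 9)  [q = 2: ≢ 1 ✓]
2^2 ≡ 4 (mod 9)  [q = 3: ≢ 1 ✓]
Every test exponent gives a nontrivial residue, hence 2 generates the full group.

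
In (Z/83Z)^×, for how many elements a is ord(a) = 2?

1

φ(83) = 83 − 1 = 82 = 2 · 41.
Since (Z/83Z)^× is cyclic of order 82, the number of elements of order d is φ(d) when d | 82 and 0 otherwise.
2 | 82, and φ(2) = 2 − 1 = 1.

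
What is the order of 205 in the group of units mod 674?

336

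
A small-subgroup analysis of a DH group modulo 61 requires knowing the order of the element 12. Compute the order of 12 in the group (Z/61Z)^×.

15

Since 12 ∈ (Z/61Z)^×, its order divides φ(61) = 61 − 1 = 60 = 2^2 · 3 · 5.
Divisors of 60: 1, 2, 3, 4, 5, 6, 10, 12, 15, 20, 30, 60.
Test each divisor d:
12^1 ≡ 12
12^2 ≡ 22
12^3 ≡ 20
12^4 ≡ 57
12^5 ≡ 13
12^6 ≡ 34
12^10 ≡ 47
12^12 ≡ 58
12^15 ≡ 1
Hence ord(12) = 15.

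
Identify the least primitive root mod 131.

φ(131) = 131 − 1 = 130 = 2 · 5 · 13.
Test candidates g = 2, 3, … against the prime factors q ∈ {2, 5, 13} of φ(131): g is a generator iff g^(130/q) ≢ 1 for every such q.
g = 2: 2^65 ≡ 130; 2^26 ≡ 53; 2^10 ≡ 107 — none is 1, so 2 is a primitive root.
The smallest primitive root modulo 131 is 2.

2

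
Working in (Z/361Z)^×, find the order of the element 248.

The order of 248 must divide φ(361) = φ(19^2) = 19·(19−1) = 342 = 2 · 3^2 · 19.
Divisors of 342: 1, 2, 3, 6, 9, 18, 19, 38, 57, 114, 171, 342.
Test each divisor d:
248^1 ≡ 248 (mod 361)
248^2 ≡ 134 (mod 361)
248^3 ≡ 20 (mod 361)
248^6 ≡ 39 (mod 361)
248^9 ≡ 58 (mod 361)
248^18 ≡ 115 (mod 361)
248^19 ≡ 1 (mod 361) ✓
So ord_361(248) = 19.

19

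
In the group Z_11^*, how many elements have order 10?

4

φ(11) = 11 − 1 = 10 = 2 · 5.
In a cyclic group of order 10, there are φ(d) elements of order d for each divisor d of 10, and zero for non-divisors.
10 = 2 · 5 divides 10, and φ(10) = 4.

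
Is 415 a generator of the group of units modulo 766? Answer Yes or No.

φ(766) = φ(2)·φ(383) = 1·382 = 382 = 2 · 191.
415 is a primitive root mod 766 iff 415^(φ(766)/q) ≢ 1 for every prime q | φ(766), i.e. q ∈ {2, 191}.
415^191 ≡ 1 (mod 766)  [q = 2: ≡ 1 ✗]
415^2 ≡ 641 (mod 766)  [q = 191: ≢ 1 ✓]
415^191 ≡ 1 shows ord(415) | 191, strictly less than φ(766); not a primitive root.

No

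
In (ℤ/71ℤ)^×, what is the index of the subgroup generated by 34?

Since 34 ∈ (Z/71Z)^×, its order divides φ(71) = 71 − 1 = 70 = 2 · 5 · 7.
Divisors of 70: 1, 2, 5, 7, 10, 14, 35, 70.
Evaluate successive powers at the divisors of 70:
34^1 ≡ 34
34^2 ≡ 20
34^5 ≡ 39
34^7 ≡ 70
34^10 ≡ 30
34^14 ≡ 1
Thus |⟨34⟩| = ord(34) = 14.
The index is φ(71) / ord(34) = 70 / 14 = 5.

5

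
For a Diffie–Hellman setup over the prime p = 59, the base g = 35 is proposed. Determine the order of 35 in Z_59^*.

29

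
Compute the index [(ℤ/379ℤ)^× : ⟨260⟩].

By Lagrange's theorem, ord_379(260) divides φ(379) = 379 − 1 = 378 = 2 · 3^3 · 7.
Divisors of 378: 1, 2, 3, 6, 7, 9, 14, 18, 21, 27, 42, 54, 63, 126, 189, 378.
Check 260^d mod 379 for each divisor in increasing order:
260^1 ≡ 260
260^2 ≡ 138
260^3 ≡ 254
260^6 ≡ 86
260^7 ≡ 378
260^9 ≡ 241
260^14 ≡ 1
The order of 260 is 14, so the subgroup it generates has 14 elements.
The index is φ(379) / ord(260) = 378 / 14 = 27.

27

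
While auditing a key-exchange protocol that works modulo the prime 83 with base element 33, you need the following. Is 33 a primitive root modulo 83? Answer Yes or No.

φ(83) = 83 − 1 = 82 = 2 · 41.
It suffices to check that the order of 33 is not a proper divisor of 82: compute 33^(82/q) for q ∈ {2, 41}.
33^41 ≡ 1 (mod 83)  [q = 2: ≡ 1 ✗]
33^2 ≡ 10 (mod 83)  [q = 41: ≢ 1 ✓]
33^41 ≡ 1 shows ord(33) | 41, strictly less than φ(83); not a primitive root.

No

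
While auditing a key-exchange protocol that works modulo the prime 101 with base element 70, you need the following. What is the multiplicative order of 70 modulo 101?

50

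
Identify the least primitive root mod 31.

3

φ(31) = 31 − 1 = 30 = 2 · 3 · 5.
Test candidates g = 2, 3, … against the prime factors q ∈ {2, 3, 5} of φ(31): g is a generator iff g^(30/q) ≢ 1 for every such q.
g = 2: 2^15 ≡ 1 — hits 1, so not a primitive root.
g = 3: 3^15 ≡ 30; 3^10 ≡ 25; 3^6 ≡ 16 — none is 1, so 3 is a primitive root.
So 3 is the smallest generator of (Z/31Z)^×.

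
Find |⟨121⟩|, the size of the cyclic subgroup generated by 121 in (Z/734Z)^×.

183

By Lagrange's theorem, ord_734(121) divides φ(734) = φ(2)·φ(367) = 1·366 = 366 = 2 · 3 · 61.
Divisors of 366: 1, 2, 3, 6, 61, 122, 183, 366.
Check 121^d mod 734 for each divisor in increasing order:
121^1 ≡ 121
121^2 ≡ 695
121^3 ≡ 419
121^6 ≡ 135
121^61 ≡ 283
121^122 ≡ 83
121^183 ≡ 1
Therefore the multiplicative order of 121 modulo 734 is 183.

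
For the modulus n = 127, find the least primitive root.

3

φ(127) = 127 − 1 = 126 = 2 · 3^2 · 7.
Test candidates g = 2, 3, … against the prime factors q ∈ {2, 3, 7} of φ(127): g is a generator iff g^(126/q) ≢ 1 for every such q.
g = 2: 2^63 ≡ 1 — hits 1, so not a primitive root.
g = 3: 3^63 ≡ 126; 3^42 ≡ 107; 3^18 ≡ 4 — none is 1, so 3 is a primitive root.
Hence the least primitive root of 127 is 3.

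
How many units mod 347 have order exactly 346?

φ(347) = 347 − 1 = 346 = 2 · 173.
In a cyclic group of order 346, there are φ(d) elements of order d for each divisor d of 346, and zero for non-divisors.
346 = 2 · 173 divides 346, and φ(346) = 172.

172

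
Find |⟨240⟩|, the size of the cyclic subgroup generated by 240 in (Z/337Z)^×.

112

Since 240 ∈ (Z/337Z)^×, its order divides φ(337) = 337 − 1 = 336 = 2^4 · 3 · 7.
Divisors of 336: 1, 2, 3, 4, 6, 7, 8, 12, 14, 16, 21, 24, 28, 42, 48, 56, 84, 112, 168, 336.
Compute 240^d (mod 337) for the divisors d until we hit 1:
240^1 ≡ 240 (mod 337)
240^2 ≡ 310 (mod 337)
240^3 ≡ 260 (mod 337)
240^4 ≡ 55 (mod 337)
240^6 ≡ 200 (mod 337)
240^7 ≡ 146 (mod 337)
240^8 ≡ 329 (mod 337)
240^12 ≡ 234 (mod 337)
240^14 ≡ 85 (mod 337)
240^16 ≡ 64 (mod 337)
240^21 ≡ 278 (mod 337)
240^24 ≡ 162 (mod 337)
240^28 ≡ 148 (mod 337)
240^42 ≡ 111 (mod 337)
240^48 ≡ 295 (mod 337)
240^56 ≡ 336 (mod 337)
240^84 ≡ 189 (mod 337)
240^112 ≡ 1 (mod 337) ✓
So ord_337(240) = 112.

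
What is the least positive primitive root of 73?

φ(73) = 73 − 1 = 72 = 2^3 · 3^2.
g is a primitive root iff g^(72/q) ≢ 1 (mod 73) for each prime q ∈ {2, 3}.
g = 2: 2^36 ≡ 1 — hits 1, so not a primitive root.
g = 3: 3^36 ≡ 1 — hits 1, so not a primitive root.
g = 4: 4^36 ≡ 1 — hits 1, so not a primitive root.
g = 5: 5^36 ≡ 72; 5^24 ≡ 8 — none is 1, so 5 is a primitive root.
So 5 is the smallest generator of (Z/73Z)^×.

5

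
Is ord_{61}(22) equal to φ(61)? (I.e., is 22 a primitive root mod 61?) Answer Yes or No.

φ(61) = 61 − 1 = 60 = 2^2 · 3 · 5.
Test 22^(60/q) mod 61 for each prime factor q of 60:
22^30 ≡ 1 (mod 61)  [q = 2: ≡ 1 ✗]
22^20 ≡ 47 (mod 61)  [q = 3: ≢ 1 ✓]
22^12 ≡ 9 (mod 61)  [q = 5: ≢ 1 ✓]
22^30 ≡ 1 shows ord(22) | 30, strictly less than φ(61); not a primitive root.

No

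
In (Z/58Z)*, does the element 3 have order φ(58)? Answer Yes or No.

φ(58) = φ(2)·φ(29) = 1·28 = 28 = 2^2 · 7.
An element g generates (Z/58Z)^× iff g^(28/q) ≢ 1 (mod 58) for each prime q ∈ {2, 7}.
3^14 ≡ 57 (mod 58)  [q = 2: ≢ 1 ✓]
3^4 ≡ 23 (mod 58)  [q = 7: ≢ 1 ✓]
None equal 1, so ord_58(3) = 28: 3 is a primitive root.

Yes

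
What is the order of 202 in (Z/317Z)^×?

The order of 202 must divide φ(317) = 317 − 1 = 316 = 2^2 · 79.
Divisors of 316: 1, 2, 4, 79, 158, 316.
Compute 202^d (mod 317) for the divisors d until we hit 1:
202^1 ≡ 202 (mod 317)
202^2 ≡ 228 (mod 317)
202^4 ≡ 313 (mod 317)
202^79 ≡ 203 (mod 317)
202^158 ≡ 316 (mod 317)
202^316 ≡ 1 (mod 317) ✓
The smallest such exponent is 316, so the order of 202 is 316.

316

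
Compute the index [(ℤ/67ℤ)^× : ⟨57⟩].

Since 57 ∈ (Z/67Z)^×, its order divides φ(67) = 67 − 1 = 66 = 2 · 3 · 11.
Divisors of 66: 1, 2, 3, 6, 11, 22, 33, 66.
Evaluate successive powers at the divisors of 66:
57^1 ≡ 57
57^2 ≡ 33
57^3 ≡ 5
57^6 ≡ 25
57^11 ≡ 38
57^22 ≡ 37
57^33 ≡ 66
57^66 ≡ 1
Thus |⟨57⟩| = ord(57) = 66.
Index = |(Z/67Z)^×| / |⟨57⟩| = 66 / 66 = 1.

1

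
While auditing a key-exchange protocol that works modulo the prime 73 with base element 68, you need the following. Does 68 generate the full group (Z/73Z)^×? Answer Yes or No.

Yes

φ(73) = 73 − 1 = 72 = 2^3 · 3^2.
68 is a primitive root mod 73 iff 68^(φ(73)/q) ≢ 1 for every prime q | φ(73), i.e. q ∈ {2, 3}.
68^36 ≡ 72 (mod 73)  [q = 2: ≢ 1 ✓]
68^24 ≡ 8 (mod 73)  [q = 3: ≢ 1 ✓]
All checks pass, so 68 has order 72 and is a primitive root modulo 73.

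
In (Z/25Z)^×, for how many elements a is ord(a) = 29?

0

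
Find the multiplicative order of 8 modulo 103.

By Lagrange's theorem, ord_103(8) divides φ(103) = 103 − 1 = 102 = 2 · 3 · 17.
Divisors of 102: 1, 2, 3, 6, 17, 34, 51, 102.
Check 8^d mod 103 for each divisor in increasing order:
8^1 ≡ 8 (mod 103)
8^2 ≡ 64 (mod 103)
8^3 ≡ 100 (mod 103)
8^6 ≡ 9 (mod 103)
8^17 ≡ 1 (mod 103) ✓
So ord_103(8) = 17.

17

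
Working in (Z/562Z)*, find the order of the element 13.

280

By Lagrange's theorem, ord_562(13) divides φ(562) = φ(2)·φ(281) = 1·280 = 280 = 2^3 · 5 · 7.
Divisors of 280: 1, 2, 4, 5, 7, 8, 10, 14, 20, 28, 35, 40, 56, 70, 140, 280.
Check 13^d mod 562 for each divisor in increasing order:
13^1 ≡ 13
13^2 ≡ 169
13^4 ≡ 461
13^5 ≡ 373
13^7 ≡ 93
13^8 ≡ 85
13^10 ≡ 315
13^14 ≡ 219
13^20 ≡ 313
13^28 ≡ 191
13^35 ≡ 341
13^40 ≡ 181
13^56 ≡ 513
13^70 ≡ 509
13^140 ≡ 561
13^280 ≡ 1
Therefore the multiplicative order of 13 modulo 562 is 280.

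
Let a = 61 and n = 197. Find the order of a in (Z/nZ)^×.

49

ord(61) | φ(197) = 197 − 1 = 196 = 2^2 · 7^2.
Divisors of 196: 1, 2, 4, 7, 14, 28, 49, 98, 196.
Compute 61^d (mod 197) for the divisors d until we hit 1:
61^1 ≡ 61
61^2 ≡ 175
61^4 ≡ 90
61^7 ≡ 178
61^14 ≡ 164
61^28 ≡ 104
61^49 ≡ 1
Therefore the multiplicative order of 61 modulo 197 is 49.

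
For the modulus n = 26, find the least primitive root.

7

φ(26) = φ(2)·φ(13) = 1·12 = 12 = 2^2 · 3.
Test candidates g = 2, 3, … against the prime factors q ∈ {2, 3} of φ(26): g is a generator iff g^(12/q) ≢ 1 for every such q.
g = 2: gcd(2, 26) = 2 > 1, not a unit — skip.
g = 3: 3^6 ≡ 1 — hits 1, so not a primitive root.
g = 4: gcd(4, 26) = 2 > 1, not a unit — skip.
g = 5: 5^6 ≡ 25; 5^4 ≡ 1 — hits 1, so not a primitive root.
g = 6: gcd(6, 26) = 2 > 1, not a unit — skip.
g = 7: 7^6 ≡ 25; 7^4 ≡ 9 — none is 1, so 7 is a primitive root.
Hence the least primitive root of 26 is 7.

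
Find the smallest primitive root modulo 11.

φ(11) = 11 − 1 = 10 = 2 · 5.
Test candidates g = 2, 3, … against the prime factors q ∈ {2, 5} of φ(11): g is a generator iff g^(10/q) ≢ 1 for every such q.
g = 2: 2^5 ≡ 10; 2^2 ≡ 4 — none is 1, so 2 is a primitive root.
So 2 is the smallest generator of (Z/11Z)^×.

2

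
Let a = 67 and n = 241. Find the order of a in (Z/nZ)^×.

By Lagrange's theorem, ord_241(67) divides φ(241) = 241 − 1 = 240 = 2^4 · 3 · 5.
Divisors of 240: 1, 2, 3, 4, 5, 6, 8, 10, 12, 15, 16, 20, 24, 30, 40, 48, 60, 80, 120, 240.
Test each divisor d:
67^1 ≡ 67 (mod 241)
67^2 ≡ 151 (mod 241)
67^3 ≡ 236 (mod 241)
67^4 ≡ 147 (mod 241)
67^5 ≡ 209 (mod 241)
67^6 ≡ 25 (mod 241)
67^8 ≡ 160 (mod 241)
67^10 ≡ 60 (mod 241)
67^12 ≡ 143 (mod 241)
67^15 ≡ 8 (mod 241)
67^16 ≡ 54 (mod 241)
67^20 ≡ 226 (mod 241)
67^24 ≡ 205 (mod 241)
67^30 ≡ 64 (mod 241)
67^40 ≡ 225 (mod 241)
67^48 ≡ 91 (mod 241)
67^60 ≡ 240 (mod 241)
67^80 ≡ 15 (mod 241)
67^120 ≡ 1 (mod 241) ✓
Hence ord(67) = 120.

120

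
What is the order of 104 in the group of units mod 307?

By Lagrange's theorem, ord_307(104) divides φ(307) = 307 − 1 = 306 = 2 · 3^2 · 17.
Divisors of 306: 1, 2, 3, 6, 9, 17, 18, 34, 51, 102, 153, 306.
Test each divisor d:
104^1 ≡ 104 (mod 307)
104^2 ≡ 71 (mod 307)
104^3 ≡ 16 (mod 307)
104^6 ≡ 256 (mod 307)
104^9 ≡ 105 (mod 307)
104^17 ≡ 168 (mod 307)
104^18 ≡ 280 (mod 307)
104^34 ≡ 287 (mod 307)
104^51 ≡ 17 (mod 307)
104^102 ≡ 289 (mod 307)
104^153 ≡ 1 (mod 307) ✓
Hence ord(104) = 153.

153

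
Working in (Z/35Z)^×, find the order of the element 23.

By Lagrange's theorem, ord_35(23) divides φ(35) = φ(5·7) = (5−1)·(7−1) = 4·6 = 24 = 2^3 · 3.
Divisors of 24: 1, 2, 3, 4, 6, 8, 12, 24.
Compute 23^d (mod 35) for the divisors d until we hit 1:
23^1 ≡ 23 (mod 35)
23^2 ≡ 4 (mod 35)
23^3 ≡ 22 (mod 35)
23^4 ≡ 16 (mod 35)
23^6 ≡ 29 (mod 35)
23^8 ≡ 11 (mod 35)
23^12 ≡ 1 (mod 35) ✓
The smallest such exponent is 12, so the order of 23 is 12.

12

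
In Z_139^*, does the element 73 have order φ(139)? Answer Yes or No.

φ(139) = 139 − 1 = 138 = 2 · 3 · 23.
73 is a primitive root mod 139 iff 73^(φ(139)/q) ≢ 1 for every prime q | φ(139), i.e. q ∈ {2, 3, 23}.
73^69 ≡ 138 (mod 139)  [q = 2: ≢ 1 ✓]
73^46 ≡ 96 (mod 139)  [q = 3: ≢ 1 ✓]
73^6 ≡ 129 (mod 139)  [q = 23: ≢ 1 ✓]
None equal 1, so ord_139(73) = 138: 73 is a primitive root.

Yes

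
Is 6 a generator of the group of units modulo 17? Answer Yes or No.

φ(17) = 17 − 1 = 16 = 2^4.
It suffices to check that the order of 6 is not a proper divisor of 16: compute 6^(16/q) for q ∈ {2}.
6^8 ≡ 16 (mod 17)  [q = 2: ≢ 1 ✓]
All checks pass, so 6 has order 16 and is a primitive root modulo 17.

Yes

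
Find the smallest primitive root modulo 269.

2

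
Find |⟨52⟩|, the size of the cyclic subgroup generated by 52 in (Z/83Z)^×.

By Lagrange's theorem, ord_83(52) divides φ(83) = 83 − 1 = 82 = 2 · 41.
Divisors of 82: 1, 2, 41, 82.
Check 52^d mod 83 for each divisor in increasing order:
52^1 ≡ 52
52^2 ≡ 48
52^41 ≡ 82
52^82 ≡ 1
Hence ord(52) = 82.

82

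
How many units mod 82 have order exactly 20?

8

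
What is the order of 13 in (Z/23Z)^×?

11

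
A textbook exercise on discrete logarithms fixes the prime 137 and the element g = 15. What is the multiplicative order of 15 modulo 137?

By Lagrange's theorem, ord_137(15) divides φ(137) = 137 − 1 = 136 = 2^3 · 17.
Divisors of 136: 1, 2, 4, 8, 17, 34, 68, 136.
Compute 15^d (mod 137) for the divisors d until we hit 1:
15^1 ≡ 15 (mod 137)
15^2 ≡ 88 (mod 137)
15^4 ≡ 72 (mod 137)
15^8 ≡ 115 (mod 137)
15^17 ≡ 136 (mod 137)
15^34 ≡ 1 (mod 137) ✓
The smallest such exponent is 34, so the order of 15 is 34.

34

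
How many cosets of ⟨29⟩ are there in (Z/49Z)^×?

The order of 29 must divide φ(49) = φ(7^2) = 7·(7−1) = 42 = 2 · 3 · 7.
Divisors of 42: 1, 2, 3, 6, 7, 14, 21, 42.
Check 29^d mod 49 for each divisor in increasing order:
29^1 ≡ 29 (mod 49)
29^2 ≡ 8 (mod 49)
29^3 ≡ 36 (mod 49)
29^6 ≡ 22 (mod 49)
29^7 ≡ 1 (mod 49) ✓
So ord_49(29) = 7, hence |⟨29⟩| = 7.
The index is φ(49) / ord(29) = 42 / 7 = 6.

6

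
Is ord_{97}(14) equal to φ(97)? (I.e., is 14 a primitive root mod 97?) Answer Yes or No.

φ(97) = 97 − 1 = 96 = 2^5 · 3.
An element g generates (Z/97Z)^× iff g^(96/q) ≢ 1 (mod 97) for each prime q ∈ {2, 3}.
14^48 ≡ 96 (mod 97)  [q = 2: ≢ 1 ✓]
14^32 ≡ 61 (mod 97)  [q = 3: ≢ 1 ✓]
All checks pass, so 14 has order 96 and is a primitive root modulo 97.

Yes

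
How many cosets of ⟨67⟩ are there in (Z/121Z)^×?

10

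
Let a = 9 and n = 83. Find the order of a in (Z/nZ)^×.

The order of 9 must divide φ(83) = 83 − 1 = 82 = 2 · 41.
Divisors of 82: 1, 2, 41, 82.
Evaluate successive powers at the divisors of 82:
9^1 ≡ 9 (mod 83)
9^2 ≡ 81 (mod 83)
9^41 ≡ 1 (mod 83) ✓
The smallest such exponent is 41, so the order of 9 is 41.

41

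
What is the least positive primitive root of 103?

φ(103) = 103 − 1 = 102 = 2 · 3 · 17.
Test candidates g = 2, 3, … against the prime factors q ∈ {2, 3, 17} of φ(103): g is a generator iff g^(102/q) ≢ 1 for every such q.
g = 2: 2^51 ≡ 1 — hits 1, so not a primitive root.
g = 3: 3^51 ≡ 102; 3^34 ≡ 1 — hits 1, so not a primitive root.
g = 4: 4^51 ≡ 1 — hits 1, so not a primitive root.
g = 5: 5^51 ≡ 102; 5^34 ≡ 56; 5^6 ≡ 72 — none is 1, so 5 is a primitive root.
Hence the least primitive root of 103 is 5.

5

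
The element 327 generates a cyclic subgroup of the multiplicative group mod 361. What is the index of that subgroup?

2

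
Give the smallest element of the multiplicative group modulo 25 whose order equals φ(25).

2

φ(25) = φ(5^2) = 5·(5−1) = 20 = 2^2 · 5.
g is a primitive root iff g^(20/q) ≢ 1 (mod 25) for each prime q ∈ {2, 5}.
g = 2: 2^10 ≡ 24; 2^4 ≡ 16 — none is 1, so 2 is a primitive root.
So 2 is the smallest generator of (Z/25Z)^×.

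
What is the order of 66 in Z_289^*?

136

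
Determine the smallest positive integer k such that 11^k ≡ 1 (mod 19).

3

Since 11 ∈ (Z/19Z)^×, its order divides φ(19) = 19 − 1 = 18 = 2 · 3^2.
Divisors of 18: 1, 2, 3, 6, 9, 18.
Compute 11^d (mod 19) for the divisors d until we hit 1:
11^1 ≡ 11
11^2 ≡ 7
11^3 ≡ 1
So ord_19(11) = 3.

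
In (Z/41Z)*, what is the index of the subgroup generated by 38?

5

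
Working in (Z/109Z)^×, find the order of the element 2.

Since 2 ∈ (Z/109Z)^×, its order divides φ(109) = 109 − 1 = 108 = 2^2 · 3^3.
Divisors of 108: 1, 2, 3, 4, 6, 9, 12, 18, 27, 36, 54, 108.
Check 2^d mod 109 for each divisor in increasing order:
2^1 ≡ 2 (mod 109)
2^2 ≡ 4 (mod 109)
2^3 ≡ 8 (mod 109)
2^4 ≡ 16 (mod 109)
2^6 ≡ 64 (mod 109)
2^9 ≡ 76 (mod 109)
2^12 ≡ 63 (mod 109)
2^18 ≡ 108 (mod 109)
2^27 ≡ 33 (mod 109)
2^36 ≡ 1 (mod 109) ✓
Therefore the multiplicative order of 2 modulo 109 is 36.

36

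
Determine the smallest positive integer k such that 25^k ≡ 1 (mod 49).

21

Since 25 ∈ (Z/49Z)^×, its order divides φ(49) = φ(7^2) = 7·(7−1) = 42 = 2 · 3 · 7.
Divisors of 42: 1, 2, 3, 6, 7, 14, 21, 42.
Check 25^d mod 49 for each divisor in increasing order:
25^1 ≡ 25 (mod 49)
25^2 ≡ 37 (mod 49)
25^3 ≡ 43 (mod 49)
25^6 ≡ 36 (mod 49)
25^7 ≡ 18 (mod 49)
25^14 ≡ 30 (mod 49)
25^21 ≡ 1 (mod 49) ✓
So ord_49(25) = 21.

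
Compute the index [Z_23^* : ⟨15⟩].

By Lagrange's theorem, ord_23(15) divides φ(23) = 23 − 1 = 22 = 2 · 11.
Divisors of 22: 1, 2, 11, 22.
Compute 15^d (mod 23) for the divisors d until we hit 1:
15^1 ≡ 15
15^2 ≡ 18
15^11 ≡ 22
15^22 ≡ 1
Thus |⟨15⟩| = ord(15) = 22.
The index is φ(23) / ord(15) = 22 / 22 = 1.

1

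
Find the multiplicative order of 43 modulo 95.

36

The order of 43 must divide φ(95) = φ(5·19) = (5−1)·(19−1) = 4·18 = 72 = 2^3 · 3^2.
Divisors of 72: 1, 2, 3, 4, 6, 8, 9, 12, 18, 24, 36, 72.
Check 43^d mod 95 for each divisor in increasing order:
43^1 ≡ 43 (mod 95)
43^2 ≡ 44 (mod 95)
43^3 ≡ 87 (mod 95)
43^4 ≡ 36 (mod 95)
43^6 ≡ 64 (mod 95)
43^8 ≡ 61 (mod 95)
43^9 ≡ 58 (mod 95)
43^12 ≡ 11 (mod 95)
43^18 ≡ 39 (mod 95)
43^24 ≡ 26 (mod 95)
43^36 ≡ 1 (mod 95) ✓
So ord_95(43) = 36.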